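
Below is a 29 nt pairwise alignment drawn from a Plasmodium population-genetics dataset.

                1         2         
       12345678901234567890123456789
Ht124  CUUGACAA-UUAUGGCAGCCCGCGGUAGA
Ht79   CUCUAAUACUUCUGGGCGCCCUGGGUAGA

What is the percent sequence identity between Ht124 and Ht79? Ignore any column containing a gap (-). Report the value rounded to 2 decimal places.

Excluding the 1 gap column leaves 28 comparable sites.
Differing sites — 3:U/C; 4:G/U; 6:C/A; 7:A/U; 12:A/C; 16:C/G; 17:A/C; 22:G/U; 23:C/G.
19 of the 28 comparable sites match, so the percent identity is 19/28 × 100 = 67.86%.

67.86%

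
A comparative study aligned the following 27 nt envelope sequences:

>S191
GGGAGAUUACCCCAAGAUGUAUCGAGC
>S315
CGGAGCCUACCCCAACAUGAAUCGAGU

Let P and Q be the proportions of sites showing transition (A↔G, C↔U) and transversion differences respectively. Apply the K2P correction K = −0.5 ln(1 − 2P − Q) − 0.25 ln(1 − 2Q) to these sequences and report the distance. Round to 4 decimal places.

0.2635

Mismatches occur at site 1 (G/C, transversion), site 6 (A/C, transversion), site 7 (U/C, transition), site 16 (G/C, transversion), site 20 (U/A, transversion), site 27 (C/U, transition).
Of the 6 differences, 2 transitions and 4 transversions over 27 sites: P = 2/27 = 0.074074, Q = 4/27 = 0.148148.
d = −0.5·ln(0.703704) − 0.25·ln(0.703704) = −0.5·(-0.351397) − 0.25·(-0.351397) = 0.2635.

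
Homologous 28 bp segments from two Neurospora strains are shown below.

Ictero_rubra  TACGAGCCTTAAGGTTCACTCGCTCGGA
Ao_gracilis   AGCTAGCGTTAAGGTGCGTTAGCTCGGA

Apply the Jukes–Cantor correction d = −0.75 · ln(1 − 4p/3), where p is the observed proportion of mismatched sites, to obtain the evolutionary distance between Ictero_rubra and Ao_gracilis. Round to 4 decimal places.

0.3597

Mismatches occur at site 1 (T/A), site 2 (A/G), site 4 (G/T), site 8 (C/G), site 16 (T/G), site 18 (A/G), site 19 (C/T), site 21 (C/A).
p = 8/28 = 0.285714.
d = −0.75 · ln(1 − (4/3)·0.285714) = −0.75 · ln(0.619048) = −0.75 · (-0.479572) = 0.3597.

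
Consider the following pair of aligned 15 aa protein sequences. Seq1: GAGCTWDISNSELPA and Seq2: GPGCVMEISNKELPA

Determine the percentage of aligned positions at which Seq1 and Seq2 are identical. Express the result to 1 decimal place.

Differing sites — 2:A/P; 5:T/V; 6:W/M; 7:D/E; 11:S/K.
10 of the 15 sites match, so the percent identity is 10/15 × 100 = 66.7%.

66.7%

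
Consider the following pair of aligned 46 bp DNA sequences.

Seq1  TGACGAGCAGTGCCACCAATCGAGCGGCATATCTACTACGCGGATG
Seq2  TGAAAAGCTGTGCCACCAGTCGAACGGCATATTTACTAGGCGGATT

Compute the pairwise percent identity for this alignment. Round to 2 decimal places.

82.61%

The sequences differ at positions 4 (C/A), 5 (G/A), 9 (A/T), 19 (A/G), 24 (G/A), 33 (C/T), 39 (C/G), 46 (G/T).
38 of the 46 sites match, so the percent identity is 38/46 × 100 = 82.61%.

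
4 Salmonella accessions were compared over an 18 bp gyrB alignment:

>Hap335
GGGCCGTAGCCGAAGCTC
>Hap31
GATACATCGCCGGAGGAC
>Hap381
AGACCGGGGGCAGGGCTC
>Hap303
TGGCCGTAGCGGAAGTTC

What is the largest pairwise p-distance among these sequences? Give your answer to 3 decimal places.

Pairwise Hamming distances:
  Hap335 vs Hap31: 8
  Hap335 vs Hap381: 8
  Hap335 vs Hap303: 3
  Hap31 vs Hap381: 12
  Hap31 vs Hap303: 10
  Hap381 vs Hap303: 10
The largest is 12 mismatches, between Hap31 and Hap381; p = 12/18 = 0.667.

0.667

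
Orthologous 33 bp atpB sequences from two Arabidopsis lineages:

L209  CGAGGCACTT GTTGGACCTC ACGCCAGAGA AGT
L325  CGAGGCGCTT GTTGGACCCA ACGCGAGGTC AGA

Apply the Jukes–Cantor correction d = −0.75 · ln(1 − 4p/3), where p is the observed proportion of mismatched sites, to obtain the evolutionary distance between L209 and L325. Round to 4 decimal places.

0.2928

The sequences differ at positions 7 (A/G), 19 (T/C), 20 (C/A), 25 (C/G), 28 (A/G), 29 (G/T), 30 (A/C), 33 (T/A).
p = 8/33 = 0.242424.
d = −0.75 · ln(1 − (4/3)·0.242424) = −0.75 · ln(0.676768) = −0.75 · (-0.390427) = 0.2928.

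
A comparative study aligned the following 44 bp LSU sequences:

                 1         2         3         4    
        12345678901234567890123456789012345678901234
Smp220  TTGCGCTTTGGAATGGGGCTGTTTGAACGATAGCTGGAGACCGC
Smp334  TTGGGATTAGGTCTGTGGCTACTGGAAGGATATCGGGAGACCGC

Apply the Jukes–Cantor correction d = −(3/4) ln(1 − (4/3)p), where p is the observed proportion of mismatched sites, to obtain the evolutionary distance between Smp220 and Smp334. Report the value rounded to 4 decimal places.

0.3390

Differing sites — 4:C/G; 6:C/A; 9:T/A; 12:A/T; 13:A/C; 16:G/T; 21:G/A; 22:T/C; 24:T/G; 28:C/G; 33:G/T; 35:T/G.
p = 12/44 = 0.272727.
d = −0.75 · ln(1 − (4/3)·0.272727) = −0.75 · ln(0.636364) = −0.75 · (-0.451985) = 0.3390.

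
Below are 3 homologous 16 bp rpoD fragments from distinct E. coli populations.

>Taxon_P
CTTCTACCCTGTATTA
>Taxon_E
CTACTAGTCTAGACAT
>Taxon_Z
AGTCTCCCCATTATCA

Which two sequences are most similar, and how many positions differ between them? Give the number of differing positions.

Pairwise Hamming distances:
  Taxon_P vs Taxon_E: 8
  Taxon_P vs Taxon_Z: 6
  Taxon_E vs Taxon_Z: 12
The smallest is 6, between Taxon_P and Taxon_Z.

6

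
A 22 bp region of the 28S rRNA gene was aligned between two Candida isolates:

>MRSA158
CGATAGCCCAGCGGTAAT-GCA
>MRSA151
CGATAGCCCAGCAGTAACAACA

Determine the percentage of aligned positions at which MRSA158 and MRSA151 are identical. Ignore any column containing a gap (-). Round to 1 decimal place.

Excluding the 1 gap column leaves 21 comparable sites.
Differing sites — 13:G/A; 18:T/C; 20:G/A.
18 of the 21 comparable sites match, so the percent identity is 18/21 × 100 = 85.7%.

85.7%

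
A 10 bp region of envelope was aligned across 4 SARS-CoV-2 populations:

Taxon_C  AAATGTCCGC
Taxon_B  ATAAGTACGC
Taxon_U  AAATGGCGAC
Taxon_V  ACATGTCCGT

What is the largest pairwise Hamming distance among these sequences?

6

Pairwise Hamming distances:
  Taxon_C vs Taxon_B: 3
  Taxon_C vs Taxon_U: 3
  Taxon_C vs Taxon_V: 2
  Taxon_B vs Taxon_U: 6
  Taxon_B vs Taxon_V: 4
  Taxon_U vs Taxon_V: 5
The largest is 6, between Taxon_B and Taxon_U.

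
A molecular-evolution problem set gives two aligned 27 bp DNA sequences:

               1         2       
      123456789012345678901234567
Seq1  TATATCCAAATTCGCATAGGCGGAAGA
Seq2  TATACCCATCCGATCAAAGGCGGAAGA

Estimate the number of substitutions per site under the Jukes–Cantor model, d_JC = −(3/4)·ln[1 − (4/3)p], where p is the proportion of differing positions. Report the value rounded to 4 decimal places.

0.3770

Differing sites — 5:T/C; 9:A/T; 10:A/C; 11:T/C; 12:T/G; 13:C/A; 14:G/T; 17:T/A.
p = 8/27 = 0.296296.
d = −0.75 · ln(1 − (4/3)·0.296296) = −0.75 · ln(0.604939) = −0.75 · (-0.502628) = 0.3770.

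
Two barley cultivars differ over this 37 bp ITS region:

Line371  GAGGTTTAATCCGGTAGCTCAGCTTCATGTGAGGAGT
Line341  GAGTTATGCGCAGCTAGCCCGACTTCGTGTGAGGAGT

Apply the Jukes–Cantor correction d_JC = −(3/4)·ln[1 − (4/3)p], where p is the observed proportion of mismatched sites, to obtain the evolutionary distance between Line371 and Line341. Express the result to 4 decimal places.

Differing sites — 4:G/T; 6:T/A; 8:A/G; 9:A/C; 10:T/G; 12:C/A; 14:G/C; 19:T/C; 21:A/G; 22:G/A; 27:A/G.
p = 11/37 = 0.297297.
d = −0.75 · ln(1 − (4/3)·0.297297) = −0.75 · ln(0.603604) = −0.75 · (-0.504837) = 0.3786.

0.3786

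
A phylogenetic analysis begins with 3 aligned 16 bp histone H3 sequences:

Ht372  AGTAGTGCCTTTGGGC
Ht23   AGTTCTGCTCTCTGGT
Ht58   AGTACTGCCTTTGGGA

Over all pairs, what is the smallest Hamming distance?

Pairwise Hamming distances:
  Ht372 vs Ht23: 7
  Ht372 vs Ht58: 2
  Ht23 vs Ht58: 6
The smallest is 2, between Ht372 and Ht58.

2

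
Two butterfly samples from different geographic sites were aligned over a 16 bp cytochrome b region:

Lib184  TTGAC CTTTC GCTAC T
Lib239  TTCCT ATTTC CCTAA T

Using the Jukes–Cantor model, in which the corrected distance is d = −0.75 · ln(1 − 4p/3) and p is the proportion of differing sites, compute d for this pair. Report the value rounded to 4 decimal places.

The sequences differ at positions 3 (G/C), 4 (A/C), 5 (C/T), 6 (C/A), 11 (G/C), 15 (C/A).
p = 6/16 = 0.375000.
d = −0.75 · ln(1 − (4/3)·0.375000) = −0.75 · ln(0.500000) = −0.75 · (-0.693147) = 0.5199.

0.5199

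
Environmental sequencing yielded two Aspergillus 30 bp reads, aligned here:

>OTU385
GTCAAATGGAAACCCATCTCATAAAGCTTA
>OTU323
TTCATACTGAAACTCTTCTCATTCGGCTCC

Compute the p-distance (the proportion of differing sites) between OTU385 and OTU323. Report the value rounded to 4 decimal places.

0.3667

Mismatches occur at site 1 (G↔T), site 5 (A↔T), site 7 (T↔C), site 8 (G↔T), site 14 (C↔T), site 16 (A↔T), site 23 (A↔T), site 24 (A↔C), site 25 (A↔G), site 29 (T↔C), site 30 (A↔C).
There are 11 differences over 30 sites, so p = 11/30 = 0.3667.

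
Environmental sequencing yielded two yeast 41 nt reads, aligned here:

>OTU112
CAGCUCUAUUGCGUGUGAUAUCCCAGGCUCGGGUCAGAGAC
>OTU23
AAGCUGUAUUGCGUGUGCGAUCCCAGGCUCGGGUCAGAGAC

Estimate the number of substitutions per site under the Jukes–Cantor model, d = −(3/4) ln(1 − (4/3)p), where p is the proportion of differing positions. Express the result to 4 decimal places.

Differing sites — 1:C/A; 6:C/G; 18:A/C; 19:U/G.
p = 4/41 = 0.097561.
d = −0.75 · ln(1 − (4/3)·0.097561) = −0.75 · ln(0.869919) = −0.75 · (-0.139355) = 0.1045.

0.1045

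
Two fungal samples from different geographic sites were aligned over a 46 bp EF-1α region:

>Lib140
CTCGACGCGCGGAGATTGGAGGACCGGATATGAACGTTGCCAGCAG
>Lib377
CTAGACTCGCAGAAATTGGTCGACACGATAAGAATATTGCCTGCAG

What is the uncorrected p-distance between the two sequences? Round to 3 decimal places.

0.261

The sequences differ at positions 3 (C/A), 7 (G/T), 11 (G/A), 14 (G/A), 20 (A/T), 21 (G/C), 25 (C/A), 26 (G/C), 31 (T/A), 35 (C/T), 36 (G/A), 42 (A/T).
There are 12 differences over 46 sites, so p = 12/46 = 0.261.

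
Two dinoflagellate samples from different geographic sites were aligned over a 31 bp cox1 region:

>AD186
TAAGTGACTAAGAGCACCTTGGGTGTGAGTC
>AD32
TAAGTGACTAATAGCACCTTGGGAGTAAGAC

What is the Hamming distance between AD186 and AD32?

Mismatches occur at site 12 (G↔T), site 24 (T↔A), site 27 (G↔A), site 30 (T↔A).
That gives 4 mismatches out of 31 aligned sites, so the Hamming distance is 4.

4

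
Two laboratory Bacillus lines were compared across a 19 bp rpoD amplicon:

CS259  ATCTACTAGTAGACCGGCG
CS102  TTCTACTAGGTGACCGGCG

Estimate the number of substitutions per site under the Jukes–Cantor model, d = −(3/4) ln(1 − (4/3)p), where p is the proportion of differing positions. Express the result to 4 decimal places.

0.1773

Mismatches occur at site 1 (A↔T), site 10 (T↔G), site 11 (A↔T).
p = 3/19 = 0.157895.
d = −0.75 · ln(1 − (4/3)·0.157895) = −0.75 · ln(0.789473) = −0.75 · (-0.236390) = 0.1773.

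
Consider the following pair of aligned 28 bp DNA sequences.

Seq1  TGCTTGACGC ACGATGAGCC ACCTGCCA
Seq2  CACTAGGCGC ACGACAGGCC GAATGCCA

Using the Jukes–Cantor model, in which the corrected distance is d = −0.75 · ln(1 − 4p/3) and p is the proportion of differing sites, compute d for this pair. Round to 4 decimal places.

0.4850

Differing sites — 1:T/C; 2:G/A; 5:T/A; 7:A/G; 15:T/C; 16:G/A; 17:A/G; 21:A/G; 22:C/A; 23:C/A.
p = 10/28 = 0.357143.
d = −0.75 · ln(1 − (4/3)·0.357143) = −0.75 · ln(0.523809) = −0.75 · (-0.646628) = 0.4850.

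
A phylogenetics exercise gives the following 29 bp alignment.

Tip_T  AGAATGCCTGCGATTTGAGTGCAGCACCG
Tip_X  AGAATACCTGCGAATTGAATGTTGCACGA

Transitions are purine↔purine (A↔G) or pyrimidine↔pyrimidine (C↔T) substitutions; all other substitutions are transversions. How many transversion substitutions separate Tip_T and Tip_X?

3

The sequences differ at positions 6 (G/A, transition), 14 (T/A, transversion), 19 (G/A, transition), 22 (C/T, transition), 23 (A/T, transversion), 28 (C/G, transversion), 29 (G/A, transition).
Of the 7 differences, 4 transitions and 3 transversions, so the answer is 3.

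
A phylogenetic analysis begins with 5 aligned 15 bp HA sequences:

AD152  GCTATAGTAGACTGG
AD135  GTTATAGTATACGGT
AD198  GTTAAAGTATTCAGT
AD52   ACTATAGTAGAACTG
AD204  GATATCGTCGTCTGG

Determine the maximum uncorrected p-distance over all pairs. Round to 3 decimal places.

0.600

Pairwise Hamming distances:
  AD152 vs AD135: 4
  AD152 vs AD198: 6
  AD152 vs AD52: 4
  AD152 vs AD204: 4
  AD135 vs AD198: 3
  AD135 vs AD52: 7
  AD135 vs AD204: 7
  AD198 vs AD52: 9
  AD198 vs AD204: 7
  AD52 vs AD204: 8
The largest is 9 mismatches, between AD198 and AD52; p = 9/15 = 0.600.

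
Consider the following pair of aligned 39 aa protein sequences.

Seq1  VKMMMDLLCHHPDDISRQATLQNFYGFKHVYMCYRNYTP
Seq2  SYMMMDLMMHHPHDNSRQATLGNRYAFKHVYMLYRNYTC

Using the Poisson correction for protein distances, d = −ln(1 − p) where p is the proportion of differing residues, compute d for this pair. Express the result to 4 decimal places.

0.3314

The sequences differ at positions 1 (V/S), 2 (K/Y), 8 (L/M), 9 (C/M), 13 (D/H), 15 (I/N), 22 (Q/G), 24 (F/R), 26 (G/A), 33 (C/L), 39 (P/C).
p = 11/39 = 0.282051.
d = −ln(1 − 0.282051) = −ln(0.717949) = 0.3314.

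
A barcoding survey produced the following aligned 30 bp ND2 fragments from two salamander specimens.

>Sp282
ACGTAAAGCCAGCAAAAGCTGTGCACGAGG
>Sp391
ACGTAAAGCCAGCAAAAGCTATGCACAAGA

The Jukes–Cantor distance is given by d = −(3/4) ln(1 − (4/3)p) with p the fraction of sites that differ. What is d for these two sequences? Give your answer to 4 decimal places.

0.1073

Differing sites — 21:G/A; 27:G/A; 30:G/A.
p = 3/30 = 0.100000.
d = −0.75 · ln(1 − (4/3)·0.100000) = −0.75 · ln(0.866667) = −0.75 · (-0.143100) = 0.1073.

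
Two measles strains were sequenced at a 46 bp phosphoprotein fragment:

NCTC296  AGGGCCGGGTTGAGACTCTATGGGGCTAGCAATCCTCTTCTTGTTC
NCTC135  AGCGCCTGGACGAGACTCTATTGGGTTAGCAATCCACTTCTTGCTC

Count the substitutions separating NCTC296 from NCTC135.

8

Mismatches occur at site 3 (G→C), site 7 (G→T), site 10 (T→A), site 11 (T→C), site 22 (G→T), site 26 (C→T), site 36 (T→A), site 44 (T→C).
That gives 8 mismatches out of 46 aligned sites, so the Hamming distance is 8.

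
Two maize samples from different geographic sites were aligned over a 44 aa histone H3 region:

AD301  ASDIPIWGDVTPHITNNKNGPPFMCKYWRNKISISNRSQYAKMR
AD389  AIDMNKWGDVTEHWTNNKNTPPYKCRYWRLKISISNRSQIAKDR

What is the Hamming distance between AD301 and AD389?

13

Mismatches occur at site 2 (S→I), site 4 (I→M), site 5 (P→N), site 6 (I→K), site 12 (P→E), site 14 (I→W), site 20 (G→T), site 23 (F→Y), site 24 (M→K), site 26 (K→R), site 30 (N→L), site 40 (Y→I), site 43 (M→D).
That gives 13 mismatches out of 44 aligned sites, so the Hamming distance is 13.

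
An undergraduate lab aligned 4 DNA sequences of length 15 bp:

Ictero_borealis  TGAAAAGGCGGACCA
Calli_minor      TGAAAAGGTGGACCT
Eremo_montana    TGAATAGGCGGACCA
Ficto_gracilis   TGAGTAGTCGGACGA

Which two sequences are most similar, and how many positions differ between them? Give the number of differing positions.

Pairwise Hamming distances:
  Ictero_borealis vs Calli_minor: 2
  Ictero_borealis vs Eremo_montana: 1
  Ictero_borealis vs Ficto_gracilis: 4
  Calli_minor vs Eremo_montana: 3
  Calli_minor vs Ficto_gracilis: 6
  Eremo_montana vs Ficto_gracilis: 3
The smallest is 1, between Ictero_borealis and Eremo_montana.

1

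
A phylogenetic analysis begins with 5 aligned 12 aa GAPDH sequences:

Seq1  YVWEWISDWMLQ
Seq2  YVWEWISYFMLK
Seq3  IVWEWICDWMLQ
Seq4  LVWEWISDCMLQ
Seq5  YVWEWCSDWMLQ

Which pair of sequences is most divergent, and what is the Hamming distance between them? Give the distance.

5

Pairwise Hamming distances:
  Seq1 vs Seq2: 3
  Seq1 vs Seq3: 2
  Seq1 vs Seq4: 2
  Seq1 vs Seq5: 1
  Seq2 vs Seq3: 5
  Seq2 vs Seq4: 4
  Seq2 vs Seq5: 4
  Seq3 vs Seq4: 3
  Seq3 vs Seq5: 3
  Seq4 vs Seq5: 3
The largest is 5, between Seq2 and Seq3.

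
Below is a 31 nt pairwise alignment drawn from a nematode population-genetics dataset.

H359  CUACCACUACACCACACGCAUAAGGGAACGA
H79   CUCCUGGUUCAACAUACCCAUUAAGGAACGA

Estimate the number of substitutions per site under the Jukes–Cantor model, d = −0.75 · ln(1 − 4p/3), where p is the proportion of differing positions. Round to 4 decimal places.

The sequences differ at positions 3 (A/C), 5 (C/U), 6 (A/G), 7 (C/G), 9 (A/U), 12 (C/A), 15 (C/U), 18 (G/C), 22 (A/U), 24 (G/A).
p = 10/31 = 0.322581.
d = −0.75 · ln(1 − (4/3)·0.322581) = −0.75 · ln(0.569892) = −0.75 · (-0.562308) = 0.4217.

0.4217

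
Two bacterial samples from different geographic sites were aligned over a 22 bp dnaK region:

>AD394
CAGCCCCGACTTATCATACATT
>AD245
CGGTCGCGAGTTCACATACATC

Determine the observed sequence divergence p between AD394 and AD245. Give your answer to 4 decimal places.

0.3182

Differing sites — 2:A/G; 4:C/T; 6:C/G; 10:C/G; 13:A/C; 14:T/A; 22:T/C.
There are 7 differences over 22 sites, so p = 7/22 = 0.3182.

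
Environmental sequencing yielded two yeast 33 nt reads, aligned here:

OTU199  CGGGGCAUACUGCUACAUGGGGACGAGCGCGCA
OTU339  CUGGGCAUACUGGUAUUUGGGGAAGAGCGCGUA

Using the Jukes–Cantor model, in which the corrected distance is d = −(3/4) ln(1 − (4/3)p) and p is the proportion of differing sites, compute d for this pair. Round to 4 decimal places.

0.2082

The sequences differ at positions 2 (G/U), 13 (C/G), 16 (C/U), 17 (A/U), 24 (C/A), 32 (C/U).
p = 6/33 = 0.181818.
d = −0.75 · ln(1 − (4/3)·0.181818) = −0.75 · ln(0.757576) = −0.75 · (-0.277631) = 0.2082.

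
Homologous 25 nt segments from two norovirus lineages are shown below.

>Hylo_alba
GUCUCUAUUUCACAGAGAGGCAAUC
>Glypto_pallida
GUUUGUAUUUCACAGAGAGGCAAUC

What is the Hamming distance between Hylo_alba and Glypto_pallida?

Differing sites — 3:C/U; 5:C/G.
That gives 2 mismatches out of 25 aligned sites, so the Hamming distance is 2.

2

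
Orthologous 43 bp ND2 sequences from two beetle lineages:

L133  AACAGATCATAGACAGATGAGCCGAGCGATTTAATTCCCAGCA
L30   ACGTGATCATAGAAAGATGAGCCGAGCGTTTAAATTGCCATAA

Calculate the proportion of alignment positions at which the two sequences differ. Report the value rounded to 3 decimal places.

The sequences differ at positions 2 (A/C), 3 (C/G), 4 (A/T), 14 (C/A), 29 (A/T), 32 (T/A), 37 (C/G), 41 (G/T), 42 (C/A).
There are 9 differences over 43 sites, so p = 9/43 = 0.209.

0.209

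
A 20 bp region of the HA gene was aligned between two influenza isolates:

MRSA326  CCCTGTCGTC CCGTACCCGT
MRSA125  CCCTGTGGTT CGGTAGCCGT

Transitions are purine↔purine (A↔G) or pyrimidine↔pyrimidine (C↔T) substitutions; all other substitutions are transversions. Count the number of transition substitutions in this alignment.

Mismatches occur at site 7 (C/G, transversion), site 10 (C/T, transition), site 12 (C/G, transversion), site 16 (C/G, transversion).
Of the 4 differences, 1 transition and 3 transversions, so the answer is 1.

1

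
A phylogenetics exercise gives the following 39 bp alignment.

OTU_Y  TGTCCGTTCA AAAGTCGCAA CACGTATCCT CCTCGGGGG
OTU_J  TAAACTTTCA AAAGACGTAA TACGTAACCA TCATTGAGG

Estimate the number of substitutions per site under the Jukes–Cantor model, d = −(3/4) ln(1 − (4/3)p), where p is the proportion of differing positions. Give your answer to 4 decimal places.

0.4885

Differing sites — 2:G/A; 3:T/A; 4:C/A; 6:G/T; 15:T/A; 18:C/T; 21:C/T; 27:T/A; 30:T/A; 31:C/T; 33:T/A; 34:C/T; 35:G/T; 37:G/A.
p = 14/39 = 0.358974.
d = −0.75 · ln(1 − (4/3)·0.358974) = −0.75 · ln(0.521368) = −0.75 · (-0.651299) = 0.4885.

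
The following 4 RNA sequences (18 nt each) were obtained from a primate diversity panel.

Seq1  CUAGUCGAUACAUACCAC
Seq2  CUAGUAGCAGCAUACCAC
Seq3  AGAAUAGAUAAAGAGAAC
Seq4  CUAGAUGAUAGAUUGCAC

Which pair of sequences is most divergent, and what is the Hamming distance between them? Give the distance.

10

Pairwise Hamming distances:
  Seq1 vs Seq2: 4
  Seq1 vs Seq3: 8
  Seq1 vs Seq4: 5
  Seq2 vs Seq3: 10
  Seq2 vs Seq4: 8
  Seq3 vs Seq4: 9
The largest is 10, between Seq2 and Seq3.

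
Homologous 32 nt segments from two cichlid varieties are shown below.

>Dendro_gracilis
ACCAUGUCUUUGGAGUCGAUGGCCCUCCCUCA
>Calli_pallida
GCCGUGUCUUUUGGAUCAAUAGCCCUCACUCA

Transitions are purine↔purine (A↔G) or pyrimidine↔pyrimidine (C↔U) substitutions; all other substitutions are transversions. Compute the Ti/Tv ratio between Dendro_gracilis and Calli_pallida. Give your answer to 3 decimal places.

3.000

Mismatches occur at site 1 (A↔G, transition), site 4 (A↔G, transition), site 12 (G↔U, transversion), site 14 (A↔G, transition), site 15 (G↔A, transition), site 18 (G↔A, transition), site 21 (G↔A, transition), site 28 (C↔A, transversion).
Of the 8 differences, 6 transitions and 2 transversions, so Ti/Tv = 6/2 = 3.000.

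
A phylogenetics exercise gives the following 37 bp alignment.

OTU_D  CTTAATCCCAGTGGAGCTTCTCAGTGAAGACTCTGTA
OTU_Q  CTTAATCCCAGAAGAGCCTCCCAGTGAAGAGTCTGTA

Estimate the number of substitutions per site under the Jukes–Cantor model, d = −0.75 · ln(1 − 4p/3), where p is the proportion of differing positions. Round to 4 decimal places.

Mismatches occur at site 12 (T↔A), site 13 (G↔A), site 18 (T↔C), site 21 (T↔C), site 31 (C↔G).
p = 5/37 = 0.135135.
d = −0.75 · ln(1 − (4/3)·0.135135) = −0.75 · ln(0.819820) = −0.75 · (-0.198670) = 0.1490.

0.1490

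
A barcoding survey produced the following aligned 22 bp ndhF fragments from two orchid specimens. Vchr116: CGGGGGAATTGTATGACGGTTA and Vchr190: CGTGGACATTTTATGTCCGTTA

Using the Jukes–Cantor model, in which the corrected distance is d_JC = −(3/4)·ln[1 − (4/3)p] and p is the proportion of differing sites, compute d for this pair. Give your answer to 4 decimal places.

0.3390

Differing sites — 3:G/T; 6:G/A; 7:A/C; 11:G/T; 16:A/T; 18:G/C.
p = 6/22 = 0.272727.
d = −0.75 · ln(1 − (4/3)·0.272727) = −0.75 · ln(0.636364) = −0.75 · (-0.451985) = 0.3390.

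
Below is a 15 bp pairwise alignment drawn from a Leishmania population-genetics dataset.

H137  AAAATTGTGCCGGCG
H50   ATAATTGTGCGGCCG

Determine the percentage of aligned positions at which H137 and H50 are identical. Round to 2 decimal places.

80.00%

Mismatches occur at site 2 (A/T), site 11 (C/G), site 13 (G/C).
12 of the 15 sites match, so the percent identity is 12/15 × 100 = 80.00%.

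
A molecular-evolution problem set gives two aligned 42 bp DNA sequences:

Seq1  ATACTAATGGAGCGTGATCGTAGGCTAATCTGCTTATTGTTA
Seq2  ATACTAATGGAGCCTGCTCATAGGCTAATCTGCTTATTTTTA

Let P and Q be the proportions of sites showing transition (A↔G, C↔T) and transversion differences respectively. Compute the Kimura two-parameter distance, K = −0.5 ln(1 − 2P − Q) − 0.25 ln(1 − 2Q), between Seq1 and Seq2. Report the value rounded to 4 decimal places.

0.1019

Mismatches occur at site 14 (G↔C, transversion), site 17 (A↔C, transversion), site 20 (G↔A, transition), site 39 (G↔T, transversion).
Of the 4 differences, 1 transition and 3 transversions over 42 sites: P = 1/42 = 0.023810, Q = 3/42 = 0.071429.
d = −0.5·ln(0.880951) − 0.25·ln(0.857142) = −0.5·(-0.126753) − 0.25·(-0.154152) = 0.1019.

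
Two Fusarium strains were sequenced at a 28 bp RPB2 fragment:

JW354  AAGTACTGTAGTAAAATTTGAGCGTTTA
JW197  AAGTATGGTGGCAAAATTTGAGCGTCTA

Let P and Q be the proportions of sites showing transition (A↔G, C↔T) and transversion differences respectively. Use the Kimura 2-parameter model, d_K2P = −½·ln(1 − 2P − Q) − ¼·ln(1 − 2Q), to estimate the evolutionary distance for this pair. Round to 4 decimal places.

Differing sites — 6:C/T (Ti); 7:T/G (Tv); 10:A/G (Ti); 12:T/C (Ti); 26:T/C (Ti).
Of the 5 differences, 4 transitions and 1 transversion over 28 sites: P = 4/28 = 0.142857, Q = 1/28 = 0.035714.
d = −0.5·ln(0.678572) − 0.25·ln(0.928572) = −0.5·(-0.387765) − 0.25·(-0.074107) = 0.2124.

0.2124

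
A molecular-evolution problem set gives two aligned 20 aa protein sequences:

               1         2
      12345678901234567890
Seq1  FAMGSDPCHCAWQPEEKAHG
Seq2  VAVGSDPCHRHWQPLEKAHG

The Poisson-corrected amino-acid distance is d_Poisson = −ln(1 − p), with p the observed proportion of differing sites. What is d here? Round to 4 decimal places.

Differing sites — 1:F/V; 3:M/V; 10:C/R; 11:A/H; 15:E/L.
p = 5/20 = 0.250000.
d = −ln(1 − 0.250000) = −ln(0.750000) = 0.2877.

0.2877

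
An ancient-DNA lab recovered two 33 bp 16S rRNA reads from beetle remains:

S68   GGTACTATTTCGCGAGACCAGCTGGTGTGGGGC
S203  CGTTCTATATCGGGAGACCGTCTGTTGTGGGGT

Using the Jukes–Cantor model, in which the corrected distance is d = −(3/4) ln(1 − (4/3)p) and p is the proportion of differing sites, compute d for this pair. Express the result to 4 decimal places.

0.2928

Differing sites — 1:G/C; 4:A/T; 9:T/A; 13:C/G; 20:A/G; 21:G/T; 25:G/T; 33:C/T.
p = 8/33 = 0.242424.
d = −0.75 · ln(1 − (4/3)·0.242424) = −0.75 · ln(0.676768) = −0.75 · (-0.390427) = 0.2928.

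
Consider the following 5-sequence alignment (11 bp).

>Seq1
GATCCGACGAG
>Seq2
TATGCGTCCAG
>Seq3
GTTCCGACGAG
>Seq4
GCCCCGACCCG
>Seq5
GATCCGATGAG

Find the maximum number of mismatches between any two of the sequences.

6

Pairwise Hamming distances:
  Seq1 vs Seq2: 4
  Seq1 vs Seq3: 1
  Seq1 vs Seq4: 4
  Seq1 vs Seq5: 1
  Seq2 vs Seq3: 5
  Seq2 vs Seq4: 6
  Seq2 vs Seq5: 5
  Seq3 vs Seq4: 4
  Seq3 vs Seq5: 2
  Seq4 vs Seq5: 5
The largest is 6, between Seq2 and Seq4.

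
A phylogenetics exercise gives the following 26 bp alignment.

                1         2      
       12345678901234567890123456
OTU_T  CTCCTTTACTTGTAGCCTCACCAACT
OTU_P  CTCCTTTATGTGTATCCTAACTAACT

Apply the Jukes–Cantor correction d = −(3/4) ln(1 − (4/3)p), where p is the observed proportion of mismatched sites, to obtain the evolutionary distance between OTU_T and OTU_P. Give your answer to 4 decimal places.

0.2222

Mismatches occur at site 9 (C↔T), site 10 (T↔G), site 15 (G↔T), site 19 (C↔A), site 22 (C↔T).
p = 5/26 = 0.192308.
d = −0.75 · ln(1 − (4/3)·0.192308) = −0.75 · ln(0.743589) = −0.75 · (-0.296267) = 0.2222.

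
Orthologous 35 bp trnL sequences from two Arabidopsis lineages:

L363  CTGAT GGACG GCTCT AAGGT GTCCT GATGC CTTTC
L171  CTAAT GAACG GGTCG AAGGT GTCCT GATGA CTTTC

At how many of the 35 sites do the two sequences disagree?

The sequences differ at positions 3 (G/A), 7 (G/A), 12 (C/G), 15 (T/G), 30 (C/A).
That gives 5 mismatches out of 35 aligned sites, so the Hamming distance is 5.

5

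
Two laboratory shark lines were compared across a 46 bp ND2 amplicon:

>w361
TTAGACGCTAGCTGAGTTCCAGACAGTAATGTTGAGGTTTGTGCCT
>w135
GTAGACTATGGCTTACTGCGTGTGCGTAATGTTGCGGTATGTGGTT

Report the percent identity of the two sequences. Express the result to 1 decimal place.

65.2%

Differing sites — 1:T/G; 7:G/T; 8:C/A; 10:A/G; 14:G/T; 16:G/C; 18:T/G; 20:C/G; 21:A/T; 23:A/T; 24:C/G; 25:A/C; 35:A/C; 39:T/A; 44:C/G; 45:C/T.
30 of the 46 sites match, so the percent identity is 30/46 × 100 = 65.2%.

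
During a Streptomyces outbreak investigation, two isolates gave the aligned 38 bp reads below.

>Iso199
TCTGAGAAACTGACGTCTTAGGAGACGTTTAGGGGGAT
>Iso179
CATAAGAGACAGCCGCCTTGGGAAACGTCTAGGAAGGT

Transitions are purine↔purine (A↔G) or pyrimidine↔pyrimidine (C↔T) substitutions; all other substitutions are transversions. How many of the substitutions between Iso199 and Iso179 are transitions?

10

The sequences differ at positions 1 (T/C, transition), 2 (C/A, transversion), 4 (G/A, transition), 8 (A/G, transition), 11 (T/A, transversion), 13 (A/C, transversion), 16 (T/C, transition), 20 (A/G, transition), 24 (G/A, transition), 29 (T/C, transition), 34 (G/A, transition), 35 (G/A, transition), 37 (A/G, transition).
Of the 13 differences, 10 transitions and 3 transversions, so the answer is 10.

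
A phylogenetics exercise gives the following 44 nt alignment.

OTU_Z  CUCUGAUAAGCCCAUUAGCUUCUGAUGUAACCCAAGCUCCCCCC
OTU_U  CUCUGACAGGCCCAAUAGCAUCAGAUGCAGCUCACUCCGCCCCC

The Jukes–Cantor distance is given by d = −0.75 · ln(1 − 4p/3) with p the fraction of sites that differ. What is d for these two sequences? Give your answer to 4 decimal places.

0.3390

Mismatches occur at site 7 (U→C), site 9 (A→G), site 15 (U→A), site 20 (U→A), site 23 (U→A), site 28 (U→C), site 30 (A→G), site 32 (C→U), site 35 (A→C), site 36 (G→U), site 38 (U→C), site 39 (C→G).
p = 12/44 = 0.272727.
d = −0.75 · ln(1 − (4/3)·0.272727) = −0.75 · ln(0.636364) = −0.75 · (-0.451985) = 0.3390.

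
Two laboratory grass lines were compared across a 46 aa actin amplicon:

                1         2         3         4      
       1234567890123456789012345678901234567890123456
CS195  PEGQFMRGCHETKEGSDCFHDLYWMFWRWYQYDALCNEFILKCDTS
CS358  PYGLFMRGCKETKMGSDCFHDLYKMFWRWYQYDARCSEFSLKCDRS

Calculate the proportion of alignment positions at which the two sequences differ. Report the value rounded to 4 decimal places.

The sequences differ at positions 2 (E/Y), 4 (Q/L), 10 (H/K), 14 (E/M), 24 (W/K), 35 (L/R), 37 (N/S), 40 (I/S), 45 (T/R).
There are 9 differences over 46 sites, so p = 9/46 = 0.1957.

0.1957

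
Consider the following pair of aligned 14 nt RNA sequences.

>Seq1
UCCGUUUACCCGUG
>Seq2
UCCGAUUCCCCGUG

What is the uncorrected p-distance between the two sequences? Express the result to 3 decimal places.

0.143

The sequences differ at positions 5 (U/A), 8 (A/C).
There are 2 differences over 14 sites, so p = 2/14 = 0.143.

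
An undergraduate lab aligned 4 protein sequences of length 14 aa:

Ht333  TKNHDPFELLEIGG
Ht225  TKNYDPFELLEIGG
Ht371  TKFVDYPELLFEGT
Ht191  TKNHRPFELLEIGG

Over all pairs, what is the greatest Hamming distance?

Pairwise Hamming distances:
  Ht333 vs Ht225: 1
  Ht333 vs Ht371: 7
  Ht333 vs Ht191: 1
  Ht225 vs Ht371: 7
  Ht225 vs Ht191: 2
  Ht371 vs Ht191: 8
The largest is 8, between Ht371 and Ht191.

8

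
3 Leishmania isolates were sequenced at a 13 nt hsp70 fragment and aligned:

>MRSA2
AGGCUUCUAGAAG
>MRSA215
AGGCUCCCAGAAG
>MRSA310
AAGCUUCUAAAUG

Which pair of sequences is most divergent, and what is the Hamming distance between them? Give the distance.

5

Pairwise Hamming distances:
  MRSA2 vs MRSA215: 2
  MRSA2 vs MRSA310: 3
  MRSA215 vs MRSA310: 5
The largest is 5, between MRSA215 and MRSA310.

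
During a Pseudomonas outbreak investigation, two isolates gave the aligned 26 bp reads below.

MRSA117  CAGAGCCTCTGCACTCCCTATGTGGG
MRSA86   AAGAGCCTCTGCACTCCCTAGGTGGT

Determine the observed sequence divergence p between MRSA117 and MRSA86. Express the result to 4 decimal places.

Mismatches occur at site 1 (C↔A), site 21 (T↔G), site 26 (G↔T).
There are 3 differences over 26 sites, so p = 3/26 = 0.1154.

0.1154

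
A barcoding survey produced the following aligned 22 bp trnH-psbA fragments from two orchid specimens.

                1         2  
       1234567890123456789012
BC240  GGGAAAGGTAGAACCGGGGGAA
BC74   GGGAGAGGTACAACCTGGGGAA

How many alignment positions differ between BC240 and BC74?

The sequences differ at positions 5 (A/G), 11 (G/C), 16 (G/T).
That gives 3 mismatches out of 22 aligned sites, so the Hamming distance is 3.

3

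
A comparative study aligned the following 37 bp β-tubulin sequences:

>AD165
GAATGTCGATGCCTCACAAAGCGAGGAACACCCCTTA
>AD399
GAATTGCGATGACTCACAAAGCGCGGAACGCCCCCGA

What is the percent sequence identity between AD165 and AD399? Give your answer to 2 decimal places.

Differing sites — 5:G/T; 6:T/G; 12:C/A; 24:A/C; 30:A/G; 35:T/C; 36:T/G.
30 of the 37 sites match, so the percent identity is 30/37 × 100 = 81.08%.

81.08%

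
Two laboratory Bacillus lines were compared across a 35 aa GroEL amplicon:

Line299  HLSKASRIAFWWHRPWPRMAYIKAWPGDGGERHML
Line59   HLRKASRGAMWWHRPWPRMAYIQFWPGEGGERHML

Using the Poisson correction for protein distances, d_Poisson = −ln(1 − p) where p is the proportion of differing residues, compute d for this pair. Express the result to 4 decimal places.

Differing sites — 3:S/R; 8:I/G; 10:F/M; 23:K/Q; 24:A/F; 28:D/E.
p = 6/35 = 0.171429.
d = −ln(1 − 0.171429) = −ln(0.828571) = 0.1881.

0.1881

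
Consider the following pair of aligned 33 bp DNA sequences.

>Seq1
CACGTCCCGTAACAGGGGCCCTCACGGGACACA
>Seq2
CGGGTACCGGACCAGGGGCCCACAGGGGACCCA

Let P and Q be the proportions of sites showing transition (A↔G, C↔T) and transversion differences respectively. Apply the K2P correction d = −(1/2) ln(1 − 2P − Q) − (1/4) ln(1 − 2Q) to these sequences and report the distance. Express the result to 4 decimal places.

The sequences differ at positions 2 (A/G, transition), 3 (C/G, transversion), 6 (C/A, transversion), 10 (T/G, transversion), 12 (A/C, transversion), 22 (T/A, transversion), 25 (C/G, transversion), 31 (A/C, transversion).
Of the 8 differences, 1 transition and 7 transversions over 33 sites: P = 1/33 = 0.030303, Q = 7/33 = 0.212121.
d = −0.5·ln(0.727273) − 0.25·ln(0.575758) = −0.5·(-0.318453) − 0.25·(-0.552068) = 0.2972.

0.2972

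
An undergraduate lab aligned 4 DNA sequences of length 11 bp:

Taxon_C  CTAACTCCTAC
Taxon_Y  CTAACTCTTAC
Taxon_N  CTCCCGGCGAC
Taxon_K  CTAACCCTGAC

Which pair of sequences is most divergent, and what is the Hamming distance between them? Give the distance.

Pairwise Hamming distances:
  Taxon_C vs Taxon_Y: 1
  Taxon_C vs Taxon_N: 5
  Taxon_C vs Taxon_K: 3
  Taxon_Y vs Taxon_N: 6
  Taxon_Y vs Taxon_K: 2
  Taxon_N vs Taxon_K: 5
The largest is 6, between Taxon_Y and Taxon_N.

6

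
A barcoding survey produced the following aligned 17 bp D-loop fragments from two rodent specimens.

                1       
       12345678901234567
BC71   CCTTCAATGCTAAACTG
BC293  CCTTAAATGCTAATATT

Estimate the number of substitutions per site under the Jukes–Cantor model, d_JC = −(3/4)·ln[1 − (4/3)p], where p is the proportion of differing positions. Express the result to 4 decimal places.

Mismatches occur at site 5 (C/A), site 14 (A/T), site 15 (C/A), site 17 (G/T).
p = 4/17 = 0.235294.
d = −0.75 · ln(1 − (4/3)·0.235294) = −0.75 · ln(0.686275) = −0.75 · (-0.376477) = 0.2824.

0.2824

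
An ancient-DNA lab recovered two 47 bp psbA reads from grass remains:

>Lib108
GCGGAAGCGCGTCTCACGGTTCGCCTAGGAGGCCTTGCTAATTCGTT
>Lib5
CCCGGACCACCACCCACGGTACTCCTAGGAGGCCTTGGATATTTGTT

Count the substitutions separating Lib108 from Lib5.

14

Mismatches occur at site 1 (G/C), site 3 (G/C), site 5 (A/G), site 7 (G/C), site 9 (G/A), site 11 (G/C), site 12 (T/A), site 14 (T/C), site 21 (T/A), site 23 (G/T), site 38 (C/G), site 39 (T/A), site 40 (A/T), site 44 (C/T).
That gives 14 mismatches out of 47 aligned sites, so the Hamming distance is 14.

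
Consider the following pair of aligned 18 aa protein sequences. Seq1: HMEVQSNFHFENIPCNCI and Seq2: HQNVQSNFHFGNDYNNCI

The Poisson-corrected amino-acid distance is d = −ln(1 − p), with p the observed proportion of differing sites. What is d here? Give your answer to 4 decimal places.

The sequences differ at positions 2 (M/Q), 3 (E/N), 11 (E/G), 13 (I/D), 14 (P/Y), 15 (C/N).
p = 6/18 = 0.333333.
d = −ln(1 − 0.333333) = −ln(0.666667) = 0.4055.

0.4055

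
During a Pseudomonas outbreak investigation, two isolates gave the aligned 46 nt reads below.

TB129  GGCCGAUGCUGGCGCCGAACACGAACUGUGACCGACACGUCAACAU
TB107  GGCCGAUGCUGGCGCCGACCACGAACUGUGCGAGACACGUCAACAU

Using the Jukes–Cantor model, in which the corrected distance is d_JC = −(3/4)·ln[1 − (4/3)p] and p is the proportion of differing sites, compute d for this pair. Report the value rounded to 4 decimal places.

0.0924

The sequences differ at positions 19 (A/C), 31 (A/C), 32 (C/G), 33 (C/A).
p = 4/46 = 0.086957.
d = −0.75 · ln(1 − (4/3)·0.086957) = −0.75 · ln(0.884057) = −0.75 · (-0.123234) = 0.0924.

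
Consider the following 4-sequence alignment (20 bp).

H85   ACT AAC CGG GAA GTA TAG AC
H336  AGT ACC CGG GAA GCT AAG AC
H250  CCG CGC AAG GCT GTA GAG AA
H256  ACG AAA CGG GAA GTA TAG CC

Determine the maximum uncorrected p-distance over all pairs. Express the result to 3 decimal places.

Pairwise Hamming distances:
  H85 vs H336: 5
  H85 vs H250: 10
  H85 vs H256: 3
  H336 vs H250: 13
  H336 vs H256: 8
  H250 vs H256: 11
The largest is 13 mismatches, between H336 and H250; p = 13/20 = 0.650.

0.650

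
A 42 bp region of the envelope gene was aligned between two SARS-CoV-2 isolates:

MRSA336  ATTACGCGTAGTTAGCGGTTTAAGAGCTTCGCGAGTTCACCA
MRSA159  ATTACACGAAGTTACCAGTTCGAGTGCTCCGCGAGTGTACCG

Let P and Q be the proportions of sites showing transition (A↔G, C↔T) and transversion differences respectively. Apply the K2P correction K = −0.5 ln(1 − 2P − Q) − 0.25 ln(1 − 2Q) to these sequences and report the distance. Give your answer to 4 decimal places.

Mismatches occur at site 6 (G→A, transition), site 9 (T→A, transversion), site 15 (G→C, transversion), site 17 (G→A, transition), site 21 (T→C, transition), site 22 (A→G, transition), site 25 (A→T, transversion), site 29 (T→C, transition), site 37 (T→G, transversion), site 38 (C→T, transition), site 42 (A→G, transition).
Of the 11 differences, 7 transitions and 4 transversions over 42 sites: P = 7/42 = 0.166667, Q = 4/42 = 0.095238.
d = −0.5·ln(0.571428) − 0.25·ln(0.809524) = −0.5·(-0.559617) − 0.25·(-0.211309) = 0.3326.

0.3326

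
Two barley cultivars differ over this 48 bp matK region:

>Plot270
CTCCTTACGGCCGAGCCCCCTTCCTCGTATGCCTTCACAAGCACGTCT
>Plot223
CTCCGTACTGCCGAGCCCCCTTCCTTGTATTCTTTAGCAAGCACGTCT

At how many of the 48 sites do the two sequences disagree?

7

The sequences differ at positions 5 (T/G), 9 (G/T), 26 (C/T), 31 (G/T), 33 (C/T), 36 (C/A), 37 (A/G).
That gives 7 mismatches out of 48 aligned sites, so the Hamming distance is 7.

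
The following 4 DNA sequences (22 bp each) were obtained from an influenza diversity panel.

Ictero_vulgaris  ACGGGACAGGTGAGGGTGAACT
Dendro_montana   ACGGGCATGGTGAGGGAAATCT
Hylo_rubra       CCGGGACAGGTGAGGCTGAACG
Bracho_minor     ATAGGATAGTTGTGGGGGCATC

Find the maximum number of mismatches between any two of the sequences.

13

Pairwise Hamming distances:
  Ictero_vulgaris vs Dendro_montana: 6
  Ictero_vulgaris vs Hylo_rubra: 3
  Ictero_vulgaris vs Bracho_minor: 9
  Dendro_montana vs Hylo_rubra: 9
  Dendro_montana vs Bracho_minor: 13
  Hylo_rubra vs Bracho_minor: 11
The largest is 13, between Dendro_montana and Bracho_minor.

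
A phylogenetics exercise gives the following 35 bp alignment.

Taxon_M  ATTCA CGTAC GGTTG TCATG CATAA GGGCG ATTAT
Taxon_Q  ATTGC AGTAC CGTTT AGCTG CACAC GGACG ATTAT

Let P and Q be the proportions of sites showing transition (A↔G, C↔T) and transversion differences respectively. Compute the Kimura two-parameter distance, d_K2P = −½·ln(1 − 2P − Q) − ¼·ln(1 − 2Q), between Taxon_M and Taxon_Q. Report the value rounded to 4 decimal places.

Mismatches occur at site 4 (C↔G, transversion), site 5 (A↔C, transversion), site 6 (C↔A, transversion), site 11 (G↔C, transversion), site 15 (G↔T, transversion), site 16 (T↔A, transversion), site 17 (C↔G, transversion), site 18 (A↔C, transversion), site 23 (T↔C, transition), site 25 (A↔C, transversion), site 28 (G↔A, transition).
Of the 11 differences, 2 transitions and 9 transversions over 35 sites: P = 2/35 = 0.057143, Q = 9/35 = 0.257143.
d = −0.5·ln(0.628571) − 0.25·ln(0.485714) = −0.5·(-0.464306) − 0.25·(-0.722135) = 0.4127.

0.4127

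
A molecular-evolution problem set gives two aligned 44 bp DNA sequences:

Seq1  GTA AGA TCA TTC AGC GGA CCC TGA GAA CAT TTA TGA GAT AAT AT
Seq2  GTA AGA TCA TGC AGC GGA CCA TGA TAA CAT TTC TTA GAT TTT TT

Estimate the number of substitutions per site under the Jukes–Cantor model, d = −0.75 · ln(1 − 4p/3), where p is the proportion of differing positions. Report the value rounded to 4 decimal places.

Mismatches occur at site 11 (T→G), site 21 (C→A), site 25 (G→T), site 33 (A→C), site 35 (G→T), site 40 (A→T), site 41 (A→T), site 43 (A→T).
p = 8/44 = 0.181818.
d = −0.75 · ln(1 − (4/3)·0.181818) = −0.75 · ln(0.757576) = −0.75 · (-0.277631) = 0.2082.

0.2082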